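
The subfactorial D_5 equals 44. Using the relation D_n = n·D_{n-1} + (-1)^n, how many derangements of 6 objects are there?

D_6 = 6·44 + 1 = 265.

265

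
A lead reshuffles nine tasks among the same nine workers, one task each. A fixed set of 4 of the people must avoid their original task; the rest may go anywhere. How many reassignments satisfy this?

Inclusion-exclusion on the 4 forbidden self-matches:
Σ_{j=0}^{4} (-1)^j C(4,j)(9-j)!
= C(4,0)·9! - C(4,1)·8! + C(4,2)·7! - C(4,3)·6! + C(4,4)·5!
= 362880 - 161280 + 30240 - 2880 + 120
= 229080

229080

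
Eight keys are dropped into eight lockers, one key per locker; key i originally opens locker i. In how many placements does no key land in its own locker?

!8 is the nearest integer to 8!/e.
8! = 40320, and 40320/e ≈ 14832.90, so !8 = 14833.

14833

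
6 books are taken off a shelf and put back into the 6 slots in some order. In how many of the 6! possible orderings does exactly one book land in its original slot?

264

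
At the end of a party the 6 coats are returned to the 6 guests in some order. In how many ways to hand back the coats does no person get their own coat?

265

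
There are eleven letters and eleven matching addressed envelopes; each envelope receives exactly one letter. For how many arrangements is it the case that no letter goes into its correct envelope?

14684570

Use !n = (n-1)(!(n-1) + !(n-2)).
!11 = 10·(1334961 + 133496) = 10·1468457 = 14684570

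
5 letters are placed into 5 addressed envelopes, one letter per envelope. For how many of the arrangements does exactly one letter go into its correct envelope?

Choose which one of the 5 is fixed: C(5,1) = 5.
The other 4 form a derangement: !4 = 9.
Total: 5 × 9 = 45.

45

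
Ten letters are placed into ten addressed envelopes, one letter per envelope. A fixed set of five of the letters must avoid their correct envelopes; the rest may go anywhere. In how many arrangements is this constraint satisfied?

2170680

Let A_j be the event that the j-th constrained one is fixed. By inclusion-exclusion over the 5 events:
Σ_{j=0}^{5} (-1)^j C(5,j)(10-j)!
= C(5,0)·10! - C(5,1)·9! + C(5,2)·8! - C(5,3)·7! + C(5,4)·6! - C(5,5)·5!
= 3628800 - 1814400 + 403200 - 50400 + 3600 - 120
= 2170680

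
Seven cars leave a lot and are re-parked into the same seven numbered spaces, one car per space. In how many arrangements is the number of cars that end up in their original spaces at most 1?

3709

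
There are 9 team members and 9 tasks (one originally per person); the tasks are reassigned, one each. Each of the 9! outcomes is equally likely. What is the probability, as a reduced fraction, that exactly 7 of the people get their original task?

1/10080

Favorable outcomes: C(9,7)·!2 = 36·1 = 36.
Total outcomes: 9! = 362880.
Probability = 36/362880 = 1/10080.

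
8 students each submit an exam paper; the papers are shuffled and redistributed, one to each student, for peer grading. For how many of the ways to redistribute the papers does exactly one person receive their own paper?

14832

Choose which one of the 8 is fixed: C(8,1) = 8.
The remaining 7 must be deranged: !7 = 1854.
Total: 8 × 1854 = 14832.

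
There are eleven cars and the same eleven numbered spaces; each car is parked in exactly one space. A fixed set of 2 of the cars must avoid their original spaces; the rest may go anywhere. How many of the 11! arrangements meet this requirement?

33022080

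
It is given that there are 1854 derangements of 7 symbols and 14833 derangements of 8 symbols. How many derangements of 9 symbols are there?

133496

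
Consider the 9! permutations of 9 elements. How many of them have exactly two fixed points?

66744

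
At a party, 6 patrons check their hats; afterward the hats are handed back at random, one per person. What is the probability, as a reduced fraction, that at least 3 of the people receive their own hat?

Favorable outcomes: Σ_{i≥3} C(6,i)·!(6-i) = 20·2 + 15·1 + 6·0 + 1·1 = 56.
Total outcomes: 6! = 720.
Probability = 56/720 = 7/90.

7/90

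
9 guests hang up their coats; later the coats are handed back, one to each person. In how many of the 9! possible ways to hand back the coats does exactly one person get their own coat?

Choose which one of the 9 is fixed: C(9,1) = 9.
The remaining 8 must be deranged: !8 = 14833.
Total: 9 × 14833 = 133497.

133497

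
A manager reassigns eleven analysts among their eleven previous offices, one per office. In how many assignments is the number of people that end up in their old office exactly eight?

330

Pick the 8 fixed positions: C(11,8) = 165 ways.
The other 3 form a derangement: !3 = 2.
Total: 165 × 2 = 330.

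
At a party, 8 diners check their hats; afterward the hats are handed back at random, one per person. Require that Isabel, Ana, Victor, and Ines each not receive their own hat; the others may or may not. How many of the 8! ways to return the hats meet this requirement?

24024

Inclusion-exclusion on the 4 forbidden self-matches:
Σ_{j=0}^{4} (-1)^j C(4,j)(8-j)!
= C(4,0)·8! - C(4,1)·7! + C(4,2)·6! - C(4,3)·5! + C(4,4)·4!
= 40320 - 20160 + 4320 - 480 + 24
= 24024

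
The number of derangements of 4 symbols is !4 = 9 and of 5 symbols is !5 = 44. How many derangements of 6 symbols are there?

!6 = (6-1)·(!5 + !4) = 5·(44 + 9) = 5·53 = 265.

265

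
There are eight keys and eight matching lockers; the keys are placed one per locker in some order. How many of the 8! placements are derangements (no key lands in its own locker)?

14833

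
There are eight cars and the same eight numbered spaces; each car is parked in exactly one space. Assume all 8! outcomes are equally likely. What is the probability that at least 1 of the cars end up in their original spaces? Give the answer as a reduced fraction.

Favorable outcomes: Σ_{i≥1} C(8,i)·!(8-i) = 8·1854 + 28·265 + 56·44 + 70·9 + 56·2 + 28·1 + 8·0 + 1·1 = 25487.
Total outcomes: 8! = 40320.
Probability = 25487/40320 = 3641/5760.

3641/5760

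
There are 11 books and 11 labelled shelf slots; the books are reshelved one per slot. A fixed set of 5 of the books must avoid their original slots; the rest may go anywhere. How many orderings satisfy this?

Let A_j be the event that the j-th constrained one is fixed. By inclusion-exclusion over the 5 events:
Σ_{j=0}^{5} (-1)^j C(5,j)(11-j)!
= C(5,0)·11! - C(5,1)·10! + C(5,2)·9! - C(5,3)·8! + C(5,4)·7! - C(5,5)·6!
= 39916800 - 18144000 + 3628800 - 403200 + 25200 - 720
= 25022880

25022880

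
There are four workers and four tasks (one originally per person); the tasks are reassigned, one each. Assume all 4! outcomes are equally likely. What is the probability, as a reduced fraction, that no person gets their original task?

3/8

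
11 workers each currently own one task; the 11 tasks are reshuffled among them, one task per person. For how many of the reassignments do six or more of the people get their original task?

# with exactly i fixed is C(11,i)·!(11-i); sum over i=6..11:
  i=6: C(11,6)·!5 = 462·44 = 20328
  i=7: C(11,7)·!4 = 330·9 = 2970
  i=8: C(11,8)·!3 = 165·2 = 330
  i=9: C(11,9)·!2 = 55·1 = 55
  i=10: C(11,10)·!1 = 11·0 = 0
  i=11: C(11,11)·!0 = 1·1 = 1
Total = 23684.

23684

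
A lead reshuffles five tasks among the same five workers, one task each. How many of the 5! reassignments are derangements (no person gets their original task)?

44

Use !n = (n-1)(!(n-1) + !(n-2)).
!5 = 4·(9 + 2) = 4·11 = 44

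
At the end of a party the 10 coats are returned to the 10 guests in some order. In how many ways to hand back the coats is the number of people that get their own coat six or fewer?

Sum C(10,i)·!(10-i) for i = 0..6:
  i=0: C(10,0)·!10 = 1·1334961 = 1334961
  i=1: C(10,1)·!9 = 10·133496 = 1334960
  i=2: C(10,2)·!8 = 45·14833 = 667485
  i=3: C(10,3)·!7 = 120·1854 = 222480
  i=4: C(10,4)·!6 = 210·265 = 55650
  i=5: C(10,5)·!5 = 252·44 = 11088
  i=6: C(10,6)·!4 = 210·9 = 1890
Total = 3628514.

3628514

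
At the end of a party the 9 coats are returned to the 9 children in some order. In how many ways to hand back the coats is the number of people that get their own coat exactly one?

133497

Pick the single fixed position: C(9,1) = 9 ways.
The other 8 form a derangement: !8 = 14833.
Total: 9 × 14833 = 133497.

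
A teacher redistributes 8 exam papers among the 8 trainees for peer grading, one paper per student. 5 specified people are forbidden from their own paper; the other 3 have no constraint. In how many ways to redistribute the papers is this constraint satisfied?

Let A_j be the event that the j-th constrained one is fixed. By inclusion-exclusion over the 5 events:
Σ_{j=0}^{5} (-1)^j C(5,j)(8-j)!
= C(5,0)·8! - C(5,1)·7! + C(5,2)·6! - C(5,3)·5! + C(5,4)·4! - C(5,5)·3!
= 40320 - 25200 + 7200 - 1200 + 120 - 6
= 21234

21234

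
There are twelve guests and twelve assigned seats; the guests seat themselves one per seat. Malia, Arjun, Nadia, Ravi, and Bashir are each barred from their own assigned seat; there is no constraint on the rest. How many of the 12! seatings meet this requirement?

312273360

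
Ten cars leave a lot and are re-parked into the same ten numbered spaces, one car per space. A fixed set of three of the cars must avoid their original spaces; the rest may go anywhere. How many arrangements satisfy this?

2656080

Let A_j be the event that the j-th constrained one is fixed. By inclusion-exclusion over the 3 events:
Σ_{j=0}^{3} (-1)^j C(3,j)(10-j)!
= C(3,0)·10! - C(3,1)·9! + C(3,2)·8! - C(3,3)·7!
= 3628800 - 1088640 + 120960 - 5040
= 2656080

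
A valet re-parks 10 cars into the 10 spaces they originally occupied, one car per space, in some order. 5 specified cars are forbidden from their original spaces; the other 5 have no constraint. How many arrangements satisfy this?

2170680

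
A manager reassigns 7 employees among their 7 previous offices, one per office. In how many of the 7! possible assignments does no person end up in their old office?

Recurrence: !7 = 7·!6 + (-1)^7.
!7 = 7·265 - 1 = 1854

1854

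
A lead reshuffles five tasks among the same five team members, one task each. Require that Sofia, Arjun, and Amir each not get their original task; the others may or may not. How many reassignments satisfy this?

64

Let A_j be the event that the j-th constrained one is fixed. By inclusion-exclusion over the 3 events:
Σ_{j=0}^{3} (-1)^j C(3,j)(5-j)!
= C(3,0)·5! - C(3,1)·4! + C(3,2)·3! - C(3,3)·2!
= 120 - 72 + 18 - 2
= 64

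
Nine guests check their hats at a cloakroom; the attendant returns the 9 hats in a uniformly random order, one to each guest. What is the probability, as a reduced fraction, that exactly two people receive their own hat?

Favorable outcomes: C(9,2)·!7 = 36·1854 = 66744.
Total outcomes: 9! = 362880.
Probability = 66744/362880 = 103/560.

103/560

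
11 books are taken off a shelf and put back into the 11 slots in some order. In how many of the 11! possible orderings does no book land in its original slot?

Use !n = n·!(n-1) + (-1)^n.
!11 = 11·1334961 - 1 = 14684570

14684570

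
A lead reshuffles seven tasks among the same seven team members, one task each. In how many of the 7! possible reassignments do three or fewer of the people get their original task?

4948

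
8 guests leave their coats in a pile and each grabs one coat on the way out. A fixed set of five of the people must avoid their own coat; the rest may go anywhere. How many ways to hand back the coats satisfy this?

Let A_j be the event that the j-th constrained one is fixed. By inclusion-exclusion over the 5 events:
Σ_{j=0}^{5} (-1)^j C(5,j)(8-j)!
= C(5,0)·8! - C(5,1)·7! + C(5,2)·6! - C(5,3)·5! + C(5,4)·4! - C(5,5)·3!
= 40320 - 25200 + 7200 - 1200 + 120 - 6
= 21234

21234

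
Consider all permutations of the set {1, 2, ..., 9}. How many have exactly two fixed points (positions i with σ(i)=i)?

66744

Choose which 2 of the 9 are fixed: C(9,2) = 36.
The other 7 form a derangement: !7 = 1854.
Total: 36 × 1854 = 66744.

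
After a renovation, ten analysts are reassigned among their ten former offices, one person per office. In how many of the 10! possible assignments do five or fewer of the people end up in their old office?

# with exactly i fixed is C(10,i)·!(10-i); sum over i=0..5:
  i=0: C(10,0)·!10 = 1·1334961 = 1334961
  i=1: C(10,1)·!9 = 10·133496 = 1334960
  i=2: C(10,2)·!8 = 45·14833 = 667485
  i=3: C(10,3)·!7 = 120·1854 = 222480
  i=4: C(10,4)·!6 = 210·265 = 55650
  i=5: C(10,5)·!5 = 252·44 = 11088
Total = 3626624.

3626624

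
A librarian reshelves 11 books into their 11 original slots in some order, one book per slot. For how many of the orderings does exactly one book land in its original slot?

14684571

Choose which one of the 11 is fixed: C(11,1) = 11.
The remaining 10 must be deranged: !10 = 1334961.
Total: 11 × 1334961 = 14684571.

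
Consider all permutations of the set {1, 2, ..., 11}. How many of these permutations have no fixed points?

Use !n = (n-1)(!(n-1) + !(n-2)).
!11 = 10·(1334961 + 133496) = 10·1468457 = 14684570

14684570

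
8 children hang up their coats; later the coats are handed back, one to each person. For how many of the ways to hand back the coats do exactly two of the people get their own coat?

7420

Pick the 2 fixed positions: C(8,2) = 28 ways.
The other 6 form a derangement: !6 = 265.
Total: 28 × 265 = 7420.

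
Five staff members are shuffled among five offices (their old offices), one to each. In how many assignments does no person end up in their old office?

44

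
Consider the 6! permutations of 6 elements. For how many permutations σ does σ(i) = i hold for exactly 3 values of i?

40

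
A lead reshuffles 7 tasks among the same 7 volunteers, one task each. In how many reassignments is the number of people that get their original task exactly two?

Pick the 2 fixed positions: C(7,2) = 21 ways.
The remaining 5 must be deranged: !5 = 44.
Total: 21 × 44 = 924.

924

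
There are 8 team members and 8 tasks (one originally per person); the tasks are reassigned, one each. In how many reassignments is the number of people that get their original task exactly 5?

112

Pick the 5 fixed positions: C(8,5) = 56 ways.
The other 3 form a derangement: !3 = 2.
Total: 56 × 2 = 112.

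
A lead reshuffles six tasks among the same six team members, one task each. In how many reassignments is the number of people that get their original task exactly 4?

15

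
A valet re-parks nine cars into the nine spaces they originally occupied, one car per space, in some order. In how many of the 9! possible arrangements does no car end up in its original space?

133496

By inclusion-exclusion, !9 = Σ (-1)^k · 9!/k! for k=0..9
= 9! - 9!/1! + 9!/2! - 9!/3! + 9!/4! - 9!/5! + 9!/6! - 9!/7! + 9!/8! - 9!/9!
= 362880 - 362880 + 181440 - 60480 + 15120 - 3024 + 504 - 72 + 9 - 1
= 133496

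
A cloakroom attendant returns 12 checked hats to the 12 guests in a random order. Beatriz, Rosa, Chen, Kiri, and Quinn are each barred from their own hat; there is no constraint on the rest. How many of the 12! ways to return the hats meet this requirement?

312273360

Let A_j be the event that the j-th constrained one is fixed. By inclusion-exclusion over the 5 events:
Σ_{j=0}^{5} (-1)^j C(5,j)(12-j)!
= C(5,0)·12! - C(5,1)·11! + C(5,2)·10! - C(5,3)·9! + C(5,4)·8! - C(5,5)·7!
= 479001600 - 199584000 + 36288000 - 3628800 + 201600 - 5040
= 312273360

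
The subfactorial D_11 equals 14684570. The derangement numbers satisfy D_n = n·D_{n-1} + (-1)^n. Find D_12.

D_12 = 12·14684570 + 1 = 176214841.

176214841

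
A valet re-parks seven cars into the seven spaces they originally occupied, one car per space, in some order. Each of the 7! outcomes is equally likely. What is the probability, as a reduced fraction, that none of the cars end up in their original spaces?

103/280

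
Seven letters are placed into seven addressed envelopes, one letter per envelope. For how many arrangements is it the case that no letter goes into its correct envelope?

1854

!7 is the nearest integer to 7!/e.
7! = 5040, and 5040/e ≈ 1854.11, so !7 = 1854.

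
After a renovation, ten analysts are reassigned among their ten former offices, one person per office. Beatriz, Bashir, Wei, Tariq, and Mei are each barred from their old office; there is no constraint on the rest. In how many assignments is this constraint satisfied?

2170680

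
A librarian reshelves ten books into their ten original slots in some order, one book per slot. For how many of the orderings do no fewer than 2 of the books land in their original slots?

958879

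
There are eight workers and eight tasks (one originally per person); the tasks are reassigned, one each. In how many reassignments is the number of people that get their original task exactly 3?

Choose which 3 of the 8 are fixed: C(8,3) = 56.
The remaining 5 must be deranged: !5 = 44.
Total: 56 × 44 = 2464.

2464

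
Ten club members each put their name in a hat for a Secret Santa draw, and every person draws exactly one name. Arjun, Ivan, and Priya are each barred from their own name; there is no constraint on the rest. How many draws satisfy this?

2656080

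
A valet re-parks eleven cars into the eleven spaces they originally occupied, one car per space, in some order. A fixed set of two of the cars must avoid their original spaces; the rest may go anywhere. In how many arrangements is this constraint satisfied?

33022080

Let A_j be the event that the j-th constrained one is fixed. By inclusion-exclusion over the 2 events:
Σ_{j=0}^{2} (-1)^j C(2,j)(11-j)!
= C(2,0)·11! - C(2,1)·10! + C(2,2)·9!
= 39916800 - 7257600 + 362880
= 33022080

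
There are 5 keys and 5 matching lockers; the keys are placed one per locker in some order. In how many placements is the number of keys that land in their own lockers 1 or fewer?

89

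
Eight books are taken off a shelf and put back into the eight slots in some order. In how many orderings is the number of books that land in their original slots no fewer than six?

29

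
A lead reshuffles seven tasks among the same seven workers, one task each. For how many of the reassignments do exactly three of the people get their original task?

Choose which 3 of the 7 are fixed: C(7,3) = 35.
The other 4 form a derangement: !4 = 9.
Total: 35 × 9 = 315.

315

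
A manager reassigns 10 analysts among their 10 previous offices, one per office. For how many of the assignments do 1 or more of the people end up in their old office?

# with exactly i fixed is C(10,i)·!(10-i); sum over i=1..10:
  i=1: C(10,1)·!9 = 10·133496 = 1334960
  i=2: C(10,2)·!8 = 45·14833 = 667485
  i=3: C(10,3)·!7 = 120·1854 = 222480
  i=4: C(10,4)·!6 = 210·265 = 55650
  i=5: C(10,5)·!5 = 252·44 = 11088
  i=6: C(10,6)·!4 = 210·9 = 1890
  i=7: C(10,7)·!3 = 120·2 = 240
  i=8: C(10,8)·!2 = 45·1 = 45
  i=9: C(10,9)·!1 = 10·0 = 0
  i=10: C(10,10)·!0 = 1·1 = 1
Total = 2293839.

2293839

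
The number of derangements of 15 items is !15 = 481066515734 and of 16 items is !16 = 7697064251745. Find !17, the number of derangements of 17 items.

130850092279664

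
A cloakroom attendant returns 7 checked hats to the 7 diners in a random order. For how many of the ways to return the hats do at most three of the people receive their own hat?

Sum C(7,i)·!(7-i) for i = 0..3:
  i=0: C(7,0)·!7 = 1·1854 = 1854
  i=1: C(7,1)·!6 = 7·265 = 1855
  i=2: C(7,2)·!5 = 21·44 = 924
  i=3: C(7,3)·!4 = 35·9 = 315
Total = 4948.

4948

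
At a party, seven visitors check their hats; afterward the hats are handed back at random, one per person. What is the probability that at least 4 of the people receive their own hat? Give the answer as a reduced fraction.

23/1260

Favorable outcomes: Σ_{i≥4} C(7,i)·!(7-i) = 35·2 + 21·1 + 7·0 + 1·1 = 92.
Total outcomes: 7! = 5040.
Probability = 92/5040 = 23/1260.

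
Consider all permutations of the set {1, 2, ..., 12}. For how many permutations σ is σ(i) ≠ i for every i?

176214841

Recurrence: !12 = 11·(!11 + !10).
!12 = 11·(14684570 + 1334961) = 11·16019531 = 176214841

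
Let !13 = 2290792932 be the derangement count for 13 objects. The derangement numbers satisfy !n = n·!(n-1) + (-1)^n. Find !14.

32071101049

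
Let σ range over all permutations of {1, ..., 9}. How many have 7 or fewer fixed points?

362879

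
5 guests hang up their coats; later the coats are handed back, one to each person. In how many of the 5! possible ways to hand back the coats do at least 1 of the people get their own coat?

76

# with exactly i fixed is C(5,i)·!(5-i); sum over i=1..5:
  i=1: C(5,1)·!4 = 5·9 = 45
  i=2: C(5,2)·!3 = 10·2 = 20
  i=3: C(5,3)·!2 = 10·1 = 10
  i=4: C(5,4)·!1 = 5·0 = 0
  i=5: C(5,5)·!0 = 1·1 = 1
Total = 76.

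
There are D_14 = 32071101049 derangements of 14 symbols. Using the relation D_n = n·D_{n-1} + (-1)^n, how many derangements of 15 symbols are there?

481066515734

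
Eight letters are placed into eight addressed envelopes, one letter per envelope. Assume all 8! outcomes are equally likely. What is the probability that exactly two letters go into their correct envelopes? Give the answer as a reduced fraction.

53/288

Favorable outcomes: C(8,2)·!6 = 28·265 = 7420.
Total outcomes: 8! = 40320.
Probability = 7420/40320 = 53/288.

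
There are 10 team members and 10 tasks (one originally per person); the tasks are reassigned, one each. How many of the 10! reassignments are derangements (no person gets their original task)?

The subfactorial !10 = [10!/e] (nearest integer).
10! = 3628800, and 3628800/e ≈ 1334960.92, so !10 = 1334961.

1334961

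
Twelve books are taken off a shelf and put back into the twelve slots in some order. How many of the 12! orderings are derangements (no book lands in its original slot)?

!12 = 12! · Σ_{k=0}^{12} (-1)^k/k!
= 12! - 12!/1! + 12!/2! - 12!/3! + 12!/4! - 12!/5! + 12!/6! - 12!/7! + 12!/8! - 12!/9! + 12!/10! - 12!/11! + 12!/12!
= 479001600 - 479001600 + 239500800 - 79833600 + 19958400 - 3991680 + 665280 - 95040 + 11880 - 1320 + 132 - 12 + 1
= 176214841

176214841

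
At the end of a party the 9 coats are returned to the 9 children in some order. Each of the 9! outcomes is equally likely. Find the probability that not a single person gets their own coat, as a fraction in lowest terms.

16687/45360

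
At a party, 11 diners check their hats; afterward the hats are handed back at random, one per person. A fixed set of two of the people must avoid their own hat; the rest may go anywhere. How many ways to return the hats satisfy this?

33022080

Inclusion-exclusion on the 2 forbidden self-matches:
Σ_{j=0}^{2} (-1)^j C(2,j)(11-j)!
= C(2,0)·11! - C(2,1)·10! + C(2,2)·9!
= 39916800 - 7257600 + 362880
= 33022080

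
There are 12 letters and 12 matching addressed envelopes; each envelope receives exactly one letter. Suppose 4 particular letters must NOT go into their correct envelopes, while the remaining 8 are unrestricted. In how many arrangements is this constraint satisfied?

Let A_j be the event that the j-th constrained one is fixed. By inclusion-exclusion over the 4 events:
Σ_{j=0}^{4} (-1)^j C(4,j)(12-j)!
= C(4,0)·12! - C(4,1)·11! + C(4,2)·10! - C(4,3)·9! + C(4,4)·8!
= 479001600 - 159667200 + 21772800 - 1451520 + 40320
= 339696000

339696000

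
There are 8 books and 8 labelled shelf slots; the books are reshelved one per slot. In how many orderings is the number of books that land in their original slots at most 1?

Sum C(8,i)·!(8-i) for i = 0..1:
  i=0: C(8,0)·!8 = 1·14833 = 14833
  i=1: C(8,1)·!7 = 8·1854 = 14832
Total = 29665.

29665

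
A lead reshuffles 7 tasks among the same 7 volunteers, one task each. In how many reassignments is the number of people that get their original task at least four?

Sum C(7,i)·!(7-i) for i = 4..7:
  i=4: C(7,4)·!3 = 35·2 = 70
  i=5: C(7,5)·!2 = 21·1 = 21
  i=6: C(7,6)·!1 = 7·0 = 0
  i=7: C(7,7)·!0 = 1·1 = 1
Total = 92.

92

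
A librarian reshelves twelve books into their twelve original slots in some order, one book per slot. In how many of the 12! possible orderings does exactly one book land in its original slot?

Choose which one of the 12 is fixed: C(12,1) = 12.
The other 11 form a derangement: !11 = 14684570.
Total: 12 × 14684570 = 176214840.

176214840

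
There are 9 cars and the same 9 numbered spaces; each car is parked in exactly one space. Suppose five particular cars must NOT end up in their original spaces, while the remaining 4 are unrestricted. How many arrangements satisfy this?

Inclusion-exclusion on the 5 forbidden self-matches:
Σ_{j=0}^{5} (-1)^j C(5,j)(9-j)!
= C(5,0)·9! - C(5,1)·8! + C(5,2)·7! - C(5,3)·6! + C(5,4)·5! - C(5,5)·4!
= 362880 - 201600 + 50400 - 7200 + 600 - 24
= 205056

205056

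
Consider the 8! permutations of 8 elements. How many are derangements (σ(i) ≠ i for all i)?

Recurrence: !8 = 8·!7 + (-1)^8.
!8 = 8·1854 + 1 = 14833

14833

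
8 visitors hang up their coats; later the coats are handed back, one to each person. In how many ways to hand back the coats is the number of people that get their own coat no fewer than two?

Sum C(8,i)·!(8-i) for i = 2..8:
  i=2: C(8,2)·!6 = 28·265 = 7420
  i=3: C(8,3)·!5 = 56·44 = 2464
  i=4: C(8,4)·!4 = 70·9 = 630
  i=5: C(8,5)·!3 = 56·2 = 112
  i=6: C(8,6)·!2 = 28·1 = 28
  i=7: C(8,7)·!1 = 8·0 = 0
  i=8: C(8,8)·!0 = 1·1 = 1
Total = 10655.

10655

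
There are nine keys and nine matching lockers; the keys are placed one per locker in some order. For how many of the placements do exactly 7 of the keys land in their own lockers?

Pick the 7 fixed positions: C(9,7) = 36 ways.
The other 2 form a derangement: !2 = 1.
Total: 36 × 1 = 36.

36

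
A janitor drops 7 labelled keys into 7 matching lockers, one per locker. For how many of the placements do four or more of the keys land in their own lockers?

Sum C(7,i)·!(7-i) for i = 4..7:
  i=4: C(7,4)·!3 = 35·2 = 70
  i=5: C(7,5)·!2 = 21·1 = 21
  i=6: C(7,6)·!1 = 7·0 = 0
  i=7: C(7,7)·!0 = 1·1 = 1
Total = 92.

92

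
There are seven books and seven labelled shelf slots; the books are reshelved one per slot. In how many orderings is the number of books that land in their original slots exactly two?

924

Choose which 2 of the 7 are fixed: C(7,2) = 21.
The remaining 5 must be deranged: !5 = 44.
Total: 21 × 44 = 924.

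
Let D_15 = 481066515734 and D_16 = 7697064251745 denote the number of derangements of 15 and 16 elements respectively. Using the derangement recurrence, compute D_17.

130850092279664

D_17 = (17-1)·(D_16 + D_15) = 16·(7697064251745 + 481066515734) = 16·8178130767479 = 130850092279664.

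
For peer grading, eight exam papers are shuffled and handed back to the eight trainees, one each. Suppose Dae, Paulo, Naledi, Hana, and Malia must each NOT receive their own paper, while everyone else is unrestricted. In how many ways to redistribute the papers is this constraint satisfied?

Inclusion-exclusion on the 5 forbidden self-matches:
Σ_{j=0}^{5} (-1)^j C(5,j)(8-j)!
= C(5,0)·8! - C(5,1)·7! + C(5,2)·6! - C(5,3)·5! + C(5,4)·4! - C(5,5)·3!
= 40320 - 25200 + 7200 - 1200 + 120 - 6
= 21234

21234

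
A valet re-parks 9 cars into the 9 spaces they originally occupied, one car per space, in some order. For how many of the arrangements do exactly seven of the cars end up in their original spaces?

36

Pick the 7 fixed positions: C(9,7) = 36 ways.
The other 2 form a derangement: !2 = 1.
Total: 36 × 1 = 36.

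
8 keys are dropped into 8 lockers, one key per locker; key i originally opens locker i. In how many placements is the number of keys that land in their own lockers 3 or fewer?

39549

# with exactly i fixed is C(8,i)·!(8-i); sum over i=0..3:
  i=0: C(8,0)·!8 = 1·14833 = 14833
  i=1: C(8,1)·!7 = 8·1854 = 14832
  i=2: C(8,2)·!6 = 28·265 = 7420
  i=3: C(8,3)·!5 = 56·44 = 2464
Total = 39549.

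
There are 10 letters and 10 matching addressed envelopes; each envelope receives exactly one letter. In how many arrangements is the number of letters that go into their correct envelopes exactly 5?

Choose which 5 of the 10 are fixed: C(10,5) = 252.
The remaining 5 must be deranged: !5 = 44.
Total: 252 × 44 = 11088.

11088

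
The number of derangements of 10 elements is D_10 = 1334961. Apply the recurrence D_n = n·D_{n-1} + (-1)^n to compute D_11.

14684570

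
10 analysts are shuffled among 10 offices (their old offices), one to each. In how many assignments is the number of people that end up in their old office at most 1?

# with exactly i fixed is C(10,i)·!(10-i); sum over i=0..1:
  i=0: C(10,0)·!10 = 1·1334961 = 1334961
  i=1: C(10,1)·!9 = 10·133496 = 1334960
Total = 2669921.

2669921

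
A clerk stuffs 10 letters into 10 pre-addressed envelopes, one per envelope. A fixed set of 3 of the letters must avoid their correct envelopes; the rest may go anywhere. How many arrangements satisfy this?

2656080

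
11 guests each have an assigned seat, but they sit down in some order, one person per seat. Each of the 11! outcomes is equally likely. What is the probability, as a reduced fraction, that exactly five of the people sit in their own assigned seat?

53/17280

Favorable outcomes: C(11,5)·!6 = 462·265 = 122430.
Total outcomes: 11! = 39916800.
Probability = 122430/39916800 = 53/17280.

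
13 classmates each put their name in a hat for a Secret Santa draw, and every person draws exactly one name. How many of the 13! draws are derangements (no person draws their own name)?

By inclusion-exclusion, !13 = Σ (-1)^k · 13!/k! for k=0..13
= 13! - 13!/1! + 13!/2! - 13!/3! + 13!/4! - 13!/5! + 13!/6! - 13!/7! + 13!/8! - 13!/9! + 13!/10! - 13!/11! + 13!/12! - 13!/13!
= 6227020800 - 6227020800 + 3113510400 - 1037836800 + 259459200 - 51891840 + 8648640 - 1235520 + 154440 - 17160 + 1716 - 156 + 13 - 1
= 2290792932

2290792932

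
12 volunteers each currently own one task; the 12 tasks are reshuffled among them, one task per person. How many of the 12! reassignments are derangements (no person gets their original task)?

!12 = 12! · Σ_{k=0}^{12} (-1)^k/k!
= 12! - 12!/1! + 12!/2! - 12!/3! + 12!/4! - 12!/5! + 12!/6! - 12!/7! + 12!/8! - 12!/9! + 12!/10! - 12!/11! + 12!/12!
= 479001600 - 479001600 + 239500800 - 79833600 + 19958400 - 3991680 + 665280 - 95040 + 11880 - 1320 + 132 - 12 + 1
= 176214841

176214841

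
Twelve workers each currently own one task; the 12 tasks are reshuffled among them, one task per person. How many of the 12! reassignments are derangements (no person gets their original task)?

176214841

Recurrence: !12 = 12·!11 + (-1)^12.
!12 = 12·14684570 + 1 = 176214841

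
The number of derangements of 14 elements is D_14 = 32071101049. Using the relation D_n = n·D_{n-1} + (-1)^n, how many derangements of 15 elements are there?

D_15 = 15·32071101049 - 1 = 481066515734.

481066515734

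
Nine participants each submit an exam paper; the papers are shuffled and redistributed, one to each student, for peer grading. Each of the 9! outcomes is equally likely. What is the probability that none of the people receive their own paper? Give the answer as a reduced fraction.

16687/45360

Favorable outcomes: !9 = 133496.
Total outcomes: 9! = 362880.
Probability = 133496/362880 = 16687/45360.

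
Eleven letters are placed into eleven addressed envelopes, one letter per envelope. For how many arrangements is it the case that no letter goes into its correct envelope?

14684570

Use !n = n·!(n-1) + (-1)^n.
!11 = 11·1334961 - 1 = 14684570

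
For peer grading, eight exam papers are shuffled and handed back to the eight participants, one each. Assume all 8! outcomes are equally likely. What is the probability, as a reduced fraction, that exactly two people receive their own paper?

53/288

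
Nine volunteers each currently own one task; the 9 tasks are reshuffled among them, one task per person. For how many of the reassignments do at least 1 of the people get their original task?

229384

# with exactly i fixed is C(9,i)·!(9-i); sum over i=1..9:
  i=1: C(9,1)·!8 = 9·14833 = 133497
  i=2: C(9,2)·!7 = 36·1854 = 66744
  i=3: C(9,3)·!6 = 84·265 = 22260
  i=4: C(9,4)·!5 = 126·44 = 5544
  i=5: C(9,5)·!4 = 126·9 = 1134
  i=6: C(9,6)·!3 = 84·2 = 168
  i=7: C(9,7)·!2 = 36·1 = 36
  i=8: C(9,8)·!1 = 9·0 = 0
  i=9: C(9,9)·!0 = 1·1 = 1
Total = 229384.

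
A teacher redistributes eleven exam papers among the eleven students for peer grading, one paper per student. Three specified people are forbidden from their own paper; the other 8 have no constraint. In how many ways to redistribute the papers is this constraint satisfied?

30078720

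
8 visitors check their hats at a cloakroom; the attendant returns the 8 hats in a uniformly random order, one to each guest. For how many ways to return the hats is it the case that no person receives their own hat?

By inclusion-exclusion, !8 = Σ (-1)^k · 8!/k! for k=0..8
= 8! - 8!/1! + 8!/2! - 8!/3! + 8!/4! - 8!/5! + 8!/6! - 8!/7! + 8!/8!
= 40320 - 40320 + 20160 - 6720 + 1680 - 336 + 56 - 8 + 1
= 14833

14833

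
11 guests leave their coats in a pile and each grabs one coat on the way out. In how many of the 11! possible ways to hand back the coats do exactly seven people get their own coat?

Pick the 7 fixed positions: C(11,7) = 330 ways.
The other 4 form a derangement: !4 = 9.
Total: 330 × 9 = 2970.

2970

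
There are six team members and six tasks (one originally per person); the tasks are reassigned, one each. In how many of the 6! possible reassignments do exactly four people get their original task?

Choose which 4 of the 6 are fixed: C(6,4) = 15.
The remaining 2 must be deranged: !2 = 1.
Total: 15 × 1 = 15.

15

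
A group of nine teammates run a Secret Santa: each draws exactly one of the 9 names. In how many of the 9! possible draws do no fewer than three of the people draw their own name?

29143

# with exactly i fixed is C(9,i)·!(9-i); sum over i=3..9:
  i=3: C(9,3)·!6 = 84·265 = 22260
  i=4: C(9,4)·!5 = 126·44 = 5544
  i=5: C(9,5)·!4 = 126·9 = 1134
  i=6: C(9,6)·!3 = 84·2 = 168
  i=7: C(9,7)·!2 = 36·1 = 36
  i=8: C(9,8)·!1 = 9·0 = 0
  i=9: C(9,9)·!0 = 1·1 = 1
Total = 29143.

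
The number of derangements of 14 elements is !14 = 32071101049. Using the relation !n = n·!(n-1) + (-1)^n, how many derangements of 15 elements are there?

481066515734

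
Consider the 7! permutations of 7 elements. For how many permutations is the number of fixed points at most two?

4633

# with exactly i fixed is C(7,i)·!(7-i); sum over i=0..2:
  i=0: C(7,0)·!7 = 1·1854 = 1854
  i=1: C(7,1)·!6 = 7·265 = 1855
  i=2: C(7,2)·!5 = 21·44 = 924
Total = 4633.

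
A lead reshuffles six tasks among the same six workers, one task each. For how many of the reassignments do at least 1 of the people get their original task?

455

# with exactly i fixed is C(6,i)·!(6-i); sum over i=1..6:
  i=1: C(6,1)·!5 = 6·44 = 264
  i=2: C(6,2)·!4 = 15·9 = 135
  i=3: C(6,3)·!3 = 20·2 = 40
  i=4: C(6,4)·!2 = 15·1 = 15
  i=5: C(6,5)·!1 = 6·0 = 0
  i=6: C(6,6)·!0 = 1·1 = 1
Total = 455.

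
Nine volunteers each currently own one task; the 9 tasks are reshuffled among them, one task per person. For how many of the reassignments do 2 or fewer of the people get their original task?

333737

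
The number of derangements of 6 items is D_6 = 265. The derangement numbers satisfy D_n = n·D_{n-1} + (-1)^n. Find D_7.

1854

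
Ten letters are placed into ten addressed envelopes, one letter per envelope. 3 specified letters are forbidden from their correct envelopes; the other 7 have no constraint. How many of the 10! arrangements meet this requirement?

Inclusion-exclusion on the 3 forbidden self-matches:
Σ_{j=0}^{3} (-1)^j C(3,j)(10-j)!
= C(3,0)·10! - C(3,1)·9! + C(3,2)·8! - C(3,3)·7!
= 3628800 - 1088640 + 120960 - 5040
= 2656080

2656080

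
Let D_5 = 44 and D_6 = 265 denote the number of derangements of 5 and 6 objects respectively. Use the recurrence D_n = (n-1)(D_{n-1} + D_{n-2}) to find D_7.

D_7 = (7-1)·(D_6 + D_5) = 6·(265 + 44) = 6·309 = 1854.

1854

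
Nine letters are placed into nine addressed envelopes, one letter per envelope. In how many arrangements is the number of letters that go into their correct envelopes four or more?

6883

# with exactly i fixed is C(9,i)·!(9-i); sum over i=4..9:
  i=4: C(9,4)·!5 = 126·44 = 5544
  i=5: C(9,5)·!4 = 126·9 = 1134
  i=6: C(9,6)·!3 = 84·2 = 168
  i=7: C(9,7)·!2 = 36·1 = 36
  i=8: C(9,8)·!1 = 9·0 = 0
  i=9: C(9,9)·!0 = 1·1 = 1
Total = 6883.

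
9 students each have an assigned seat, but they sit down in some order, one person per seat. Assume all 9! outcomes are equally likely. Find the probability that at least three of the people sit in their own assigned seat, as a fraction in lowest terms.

29143/362880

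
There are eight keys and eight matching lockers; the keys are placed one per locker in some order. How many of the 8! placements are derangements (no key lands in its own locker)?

!8 = 8! · Σ_{k=0}^{8} (-1)^k/k!
= 8! - 8!/1! + 8!/2! - 8!/3! + 8!/4! - 8!/5! + 8!/6! - 8!/7! + 8!/8!
= 40320 - 40320 + 20160 - 6720 + 1680 - 336 + 56 - 8 + 1
= 14833

14833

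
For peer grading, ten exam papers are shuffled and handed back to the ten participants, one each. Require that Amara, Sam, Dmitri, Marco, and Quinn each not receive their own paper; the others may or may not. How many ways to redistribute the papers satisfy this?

2170680

Let A_j be the event that the j-th constrained one is fixed. By inclusion-exclusion over the 5 events:
Σ_{j=0}^{5} (-1)^j C(5,j)(10-j)!
= C(5,0)·10! - C(5,1)·9! + C(5,2)·8! - C(5,3)·7! + C(5,4)·6! - C(5,5)·5!
= 3628800 - 1814400 + 403200 - 50400 + 3600 - 120
= 2170680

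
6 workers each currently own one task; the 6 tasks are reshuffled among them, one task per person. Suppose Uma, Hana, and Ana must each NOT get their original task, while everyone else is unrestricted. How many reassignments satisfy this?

Let A_j be the event that the j-th constrained one is fixed. By inclusion-exclusion over the 3 events:
Σ_{j=0}^{3} (-1)^j C(3,j)(6-j)!
= C(3,0)·6! - C(3,1)·5! + C(3,2)·4! - C(3,3)·3!
= 720 - 360 + 72 - 6
= 426

426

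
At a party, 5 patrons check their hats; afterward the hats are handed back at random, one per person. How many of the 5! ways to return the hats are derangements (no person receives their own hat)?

44

The subfactorial !5 = [5!/e] (nearest integer).
5! = 120, and 120/e ≈ 44.15, so !5 = 44.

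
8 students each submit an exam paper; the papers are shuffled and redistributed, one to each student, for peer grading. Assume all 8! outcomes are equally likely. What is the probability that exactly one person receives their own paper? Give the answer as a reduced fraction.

103/280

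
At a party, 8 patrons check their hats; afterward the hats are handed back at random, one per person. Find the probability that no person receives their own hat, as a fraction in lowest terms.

2119/5760

Favorable outcomes: !8 = 14833.
Total outcomes: 8! = 40320.
Probability = 14833/40320 = 2119/5760.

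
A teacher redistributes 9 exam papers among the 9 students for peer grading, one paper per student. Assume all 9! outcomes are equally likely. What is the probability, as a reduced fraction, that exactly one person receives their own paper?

2119/5760

Favorable outcomes: C(9,1)·!8 = 9·14833 = 133497.
Total outcomes: 9! = 362880.
Probability = 133497/362880 = 2119/5760.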